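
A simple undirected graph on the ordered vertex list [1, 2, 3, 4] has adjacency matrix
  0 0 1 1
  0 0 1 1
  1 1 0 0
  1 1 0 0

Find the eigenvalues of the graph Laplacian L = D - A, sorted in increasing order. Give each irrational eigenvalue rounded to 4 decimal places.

[0, 2, 2, 4]

With the vertex order [1, 2, 3, 4], the degrees are [2, 2, 2, 2], giving D = diag(2, 2, 2, 2) and L = D - A. L is symmetric positive semidefinite, so every eigenvalue is real and nonnegative. The single zero eigenvalue shows the graph is connected.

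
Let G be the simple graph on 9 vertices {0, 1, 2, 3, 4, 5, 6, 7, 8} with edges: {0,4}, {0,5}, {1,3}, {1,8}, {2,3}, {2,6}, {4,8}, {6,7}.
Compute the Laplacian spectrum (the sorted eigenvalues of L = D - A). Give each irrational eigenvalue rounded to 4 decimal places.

Reading degrees in the order [0, 1, 2, 3, 4, 5, 6, 7, 8] gives [2, 2, 2, 2, 2, 1, 2, 1, 2]; set D = diag(2, 2, 2, 2, 2, 1, 2, 1, 2) and form L = D - A. The multiplicity of 0 as a Laplacian eigenvalue equals the number of connected components. The single zero eigenvalue shows the graph is connected.

[0, 0.1206, 0.4679, 1, 1.6527, 2.3473, 3, 3.5321, 3.8794]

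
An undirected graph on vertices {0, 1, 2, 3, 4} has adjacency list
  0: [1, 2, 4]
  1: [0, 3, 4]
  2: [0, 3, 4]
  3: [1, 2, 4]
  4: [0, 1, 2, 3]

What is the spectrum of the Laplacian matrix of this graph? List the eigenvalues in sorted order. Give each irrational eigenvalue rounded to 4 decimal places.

Each diagonal entry of L is the vertex degree and each off-diagonal entry is -1 where an edge is present, 0 otherwise; in the order [0, 1, 2, 3, 4] the diagonal is [3, 3, 3, 3, 4]. Diagonalising L (or applying a numerical eigensolver to the 5x5 matrix) gives the spectrum above. The single zero eigenvalue shows the graph is connected.

[0, 3, 3, 5, 5]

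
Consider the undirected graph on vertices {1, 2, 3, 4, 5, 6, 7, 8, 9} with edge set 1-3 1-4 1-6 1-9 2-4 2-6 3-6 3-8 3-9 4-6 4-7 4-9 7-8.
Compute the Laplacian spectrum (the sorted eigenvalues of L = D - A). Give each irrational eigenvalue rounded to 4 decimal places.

[0, 0, 1.1070, 1.8010, 2.5858, 3.7269, 4.9553, 5.4142, 6.4099]

Reading degrees in the order [1, 2, 3, 4, 5, 6, 7, 8, 9] gives [4, 2, 4, 5, 0, 4, 2, 2, 3]; set D = diag(4, 2, 4, 5, 0, 4, 2, 2, 3) and form L = D - A. Since every row of L sums to 0, the all-ones vector is in the kernel and 0 is an eigenvalue. The 2 zero eigenvalues correspond to the 2 connected components. The eigenvalues sum to 26, which equals trace(L) = 2|E|.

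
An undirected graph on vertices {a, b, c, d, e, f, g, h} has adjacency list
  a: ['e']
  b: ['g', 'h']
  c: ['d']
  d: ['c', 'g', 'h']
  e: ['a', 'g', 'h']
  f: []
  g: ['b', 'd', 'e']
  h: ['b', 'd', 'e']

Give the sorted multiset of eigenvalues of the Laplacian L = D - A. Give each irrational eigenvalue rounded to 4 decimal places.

With the vertex order [a, b, c, d, e, f, g, h], the degrees are [1, 2, 1, 3, 3, 0, 3, 3], giving D = diag(1, 2, 1, 3, 3, 0, 3, 3) and L = D - A. The multiplicity of 0 as a Laplacian eigenvalue equals the number of connected components. The 2 zero eigenvalues correspond to the 2 connected components. There are 2 zeros in the spectrum, matching the 2 components. The eigenvalues sum to 16, which equals trace(L) = 2|E|.

[0, 0, 0.5858, 1, 2.5858, 3, 3.4142, 5.4142]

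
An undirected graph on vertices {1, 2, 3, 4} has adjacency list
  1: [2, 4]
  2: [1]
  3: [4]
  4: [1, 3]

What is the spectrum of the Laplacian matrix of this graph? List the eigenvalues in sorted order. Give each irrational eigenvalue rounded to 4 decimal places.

[0, 0.5858, 2, 3.4142]

With the vertex order [1, 2, 3, 4], the degrees are [2, 1, 1, 2], giving D = diag(2, 1, 1, 2) and L = D - A. Since every row of L sums to 0, the all-ones vector is in the kernel and 0 is an eigenvalue. The single zero eigenvalue shows the graph is connected. The eigenvalues sum to 6, which equals trace(L) = 2|E|.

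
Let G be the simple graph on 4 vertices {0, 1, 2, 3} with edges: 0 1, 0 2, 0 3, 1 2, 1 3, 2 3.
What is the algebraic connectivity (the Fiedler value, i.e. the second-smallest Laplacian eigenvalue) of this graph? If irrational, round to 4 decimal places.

Reading degrees in the order [0, 1, 2, 3] gives [3, 3, 3, 3]; set D = diag(3, 3, 3, 3) and form L = D - A. Computing the eigenvalues of L and sorting gives [0, 4, 4, 4]. The Fiedler value lambda_2 = 4 is strictly positive, so the graph is connected. There is one zero in the spectrum, matching the 1 component. By the matrix-tree theorem the graph has (1/4) * product of the nonzero eigenvalues = 16 spanning trees.

4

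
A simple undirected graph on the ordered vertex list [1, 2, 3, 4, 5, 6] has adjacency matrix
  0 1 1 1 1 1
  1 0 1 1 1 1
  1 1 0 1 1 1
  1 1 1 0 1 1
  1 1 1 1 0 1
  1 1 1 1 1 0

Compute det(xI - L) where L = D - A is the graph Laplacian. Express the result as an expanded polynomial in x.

x^6 - 30x^5 + 360x^4 - 2160x^3 + 6480x^2 - 7776x

With the vertex order [1, 2, 3, 4, 5, 6], the degrees are [5, 5, 5, 5, 5, 5], giving D = diag(5, 5, 5, 5, 5, 5) and L = D - A. The eigenvalues of L are [0, 6, 6, 6, 6, 6]; the characteristic polynomial is the product of (x - lambda_i), which multiplies out to x^6 - 30x^5 + 360x^4 - 2160x^3 + 6480x^2 - 7776x. The coefficient of x^5 equals -trace(L) = -30, matching the sum of degrees.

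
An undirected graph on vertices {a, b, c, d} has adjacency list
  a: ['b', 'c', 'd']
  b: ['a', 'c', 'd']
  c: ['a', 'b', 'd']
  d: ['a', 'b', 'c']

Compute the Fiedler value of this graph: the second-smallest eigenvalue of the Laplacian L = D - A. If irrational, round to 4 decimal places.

4

With the vertex order [a, b, c, d], the degrees are [3, 3, 3, 3], giving D = diag(3, 3, 3, 3) and L = D - A. The smallest Laplacian eigenvalue is always 0. The next one, lambda_2 = 4, measures how hard the graph is to disconnect: larger values mean better connectivity. The eigenvalues sum to 12, which equals trace(L) = 2|E|. There is one zero in the spectrum, matching the 1 component.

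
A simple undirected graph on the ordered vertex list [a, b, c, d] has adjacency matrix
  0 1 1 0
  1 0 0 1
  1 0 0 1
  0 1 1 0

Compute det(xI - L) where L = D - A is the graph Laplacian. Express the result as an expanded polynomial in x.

Each diagonal entry of L is the vertex degree and each off-diagonal entry is -1 where an edge is present, 0 otherwise; in the order [a, b, c, d] the diagonal is [2, 2, 2, 2]. L has integer entries, so p(x) = det(xI - L) has integer coefficients. Expanding the determinant yields x^4 - 8x^3 + 20x^2 - 16x. Since p(0) = det(-L) = 0, x divides p(x).

x^4 - 8x^3 + 20x^2 - 16x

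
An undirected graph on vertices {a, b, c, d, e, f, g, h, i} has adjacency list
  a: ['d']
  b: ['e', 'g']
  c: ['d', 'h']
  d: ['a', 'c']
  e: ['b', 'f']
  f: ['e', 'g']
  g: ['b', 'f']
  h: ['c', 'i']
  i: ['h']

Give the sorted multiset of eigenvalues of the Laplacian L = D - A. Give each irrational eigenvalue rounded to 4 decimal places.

[0, 0, 0.3820, 1.3820, 2, 2, 2.6180, 3.6180, 4]

With the vertex order [a, b, c, d, e, f, g, h, i], the degrees are [1, 2, 2, 2, 2, 2, 2, 2, 1], giving D = diag(1, 2, 2, 2, 2, 2, 2, 2, 1) and L = D - A. The multiplicity of 0 as a Laplacian eigenvalue equals the number of connected components. The 2 zero eigenvalues correspond to the 2 connected components. The largest eigenvalue, 4, is at most the vertex count 9. The eigenvalues sum to 16, which equals trace(L) = 2|E|.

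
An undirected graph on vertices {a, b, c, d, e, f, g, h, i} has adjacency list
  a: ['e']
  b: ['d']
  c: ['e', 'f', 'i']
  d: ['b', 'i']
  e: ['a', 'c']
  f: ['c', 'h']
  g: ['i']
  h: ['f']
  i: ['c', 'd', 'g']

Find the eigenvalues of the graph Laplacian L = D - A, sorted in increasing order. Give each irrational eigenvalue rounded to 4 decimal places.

[0, 0.2311, 0.3820, 0.6416, 1.6129, 2.2591, 2.6180, 3.5132, 4.7421]

Reading degrees in the order [a, b, c, d, e, f, g, h, i] gives [1, 1, 3, 2, 2, 2, 1, 1, 3]; set D = diag(1, 1, 3, 2, 2, 2, 1, 1, 3) and form L = D - A. L is symmetric positive semidefinite, so every eigenvalue is real and nonnegative. The single zero eigenvalue shows the graph is connected. The largest eigenvalue, 4.7421, is at most the vertex count 9. By the matrix-tree theorem the graph has (1/9) * product of the nonzero eigenvalues = 1 spanning tree.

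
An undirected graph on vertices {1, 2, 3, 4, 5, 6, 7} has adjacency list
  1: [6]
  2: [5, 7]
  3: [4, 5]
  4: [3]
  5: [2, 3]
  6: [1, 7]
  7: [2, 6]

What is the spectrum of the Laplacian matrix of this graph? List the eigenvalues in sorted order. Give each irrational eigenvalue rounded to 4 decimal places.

[0, 0.1981, 0.7530, 1.5550, 2.4450, 3.2470, 3.8019]

Reading degrees in the order [1, 2, 3, 4, 5, 6, 7] gives [1, 2, 2, 1, 2, 2, 2]; set D = diag(1, 2, 2, 1, 2, 2, 2) and form L = D - A. Since every row of L sums to 0, the all-ones vector is in the kernel and 0 is an eigenvalue. The single zero eigenvalue shows the graph is connected. The largest eigenvalue, 3.8019, is at most the vertex count 7.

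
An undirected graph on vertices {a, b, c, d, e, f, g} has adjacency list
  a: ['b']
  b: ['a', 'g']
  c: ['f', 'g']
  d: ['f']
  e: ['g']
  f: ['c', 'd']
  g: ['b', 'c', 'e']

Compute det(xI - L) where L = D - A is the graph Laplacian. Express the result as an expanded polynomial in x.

Reading degrees in the order [a, b, c, d, e, f, g] gives [1, 2, 2, 1, 1, 2, 3]; set D = diag(1, 2, 2, 1, 1, 2, 3) and form L = D - A. Computing det(xI - L) by cofactor expansion (or equivalently via sum-over-permutations) gives x^7 - 12x^6 + 54x^5 - 114x^4 + 115x^3 - 50x^2 + 7x. Since p(0) = det(-L) = 0, x divides p(x). By the matrix-tree theorem the graph has (1/7) * product of the nonzero eigenvalues = 1 spanning tree. There is one zero in the spectrum, matching the 1 component.

x^7 - 12x^6 + 54x^5 - 114x^4 + 115x^3 - 50x^2 + 7x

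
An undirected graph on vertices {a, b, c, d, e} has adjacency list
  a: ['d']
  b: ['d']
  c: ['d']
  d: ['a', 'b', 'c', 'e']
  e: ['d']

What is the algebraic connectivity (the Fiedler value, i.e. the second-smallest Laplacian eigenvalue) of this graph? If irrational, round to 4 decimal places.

With the vertex order [a, b, c, d, e], the degrees are [1, 1, 1, 4, 1], giving D = diag(1, 1, 1, 4, 1) and L = D - A. Computing the eigenvalues of L and sorting gives [0, 1, 1, 1, 5]. The Fiedler value lambda_2 = 1 is strictly positive, so the graph is connected. By the matrix-tree theorem the graph has (1/5) * product of the nonzero eigenvalues = 1 spanning tree.

1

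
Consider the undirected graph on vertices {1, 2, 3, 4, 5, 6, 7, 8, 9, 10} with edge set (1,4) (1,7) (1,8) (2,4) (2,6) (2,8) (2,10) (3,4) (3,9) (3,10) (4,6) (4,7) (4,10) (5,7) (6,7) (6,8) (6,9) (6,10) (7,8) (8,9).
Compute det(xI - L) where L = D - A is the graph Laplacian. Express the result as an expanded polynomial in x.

x^10 - 40x^9 + 689x^8 - 6684x^7 + 40072x^6 - 153144x^5 + 370502x^4 - 541862x^3 + 428049x^2 - 135200x

Each diagonal entry of L is the vertex degree and each off-diagonal entry is -1 where an edge is present, 0 otherwise; in the order [1, 2, 3, 4, 5, 6, 7, 8, 9, 10] the diagonal is [3, 4, 3, 6, 1, 6, 5, 5, 3, 4]. Computing det(xI - L) by cofactor expansion (or equivalently via sum-over-permutations) gives x^10 - 40x^9 + 689x^8 - 6684x^7 + 40072x^6 - 153144x^5 + 370502x^4 - 541862x^3 + 428049x^2 - 135200x. The constant term is 0 because L is singular (the all-ones vector lies in its kernel). By the matrix-tree theorem the graph has (1/10) * product of the nonzero eigenvalues = 13520 spanning trees. The eigenvalues sum to 40, which equals trace(L) = 2|E|.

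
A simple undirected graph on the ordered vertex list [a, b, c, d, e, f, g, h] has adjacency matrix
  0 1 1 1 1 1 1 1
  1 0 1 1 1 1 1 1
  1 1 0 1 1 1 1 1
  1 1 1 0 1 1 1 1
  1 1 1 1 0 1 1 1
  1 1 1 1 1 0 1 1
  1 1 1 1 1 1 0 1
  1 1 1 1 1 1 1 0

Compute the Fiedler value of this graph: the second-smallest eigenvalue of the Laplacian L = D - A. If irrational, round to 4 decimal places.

8

With the vertex order [a, b, c, d, e, f, g, h], the degrees are [7, 7, 7, 7, 7, 7, 7, 7], giving D = diag(7, 7, 7, 7, 7, 7, 7, 7) and L = D - A. The sorted Laplacian eigenvalues are [0, 8, 8, 8, 8, 8, 8, 8]; the algebraic connectivity is the second entry, 8. There is one zero in the spectrum, matching the 1 component.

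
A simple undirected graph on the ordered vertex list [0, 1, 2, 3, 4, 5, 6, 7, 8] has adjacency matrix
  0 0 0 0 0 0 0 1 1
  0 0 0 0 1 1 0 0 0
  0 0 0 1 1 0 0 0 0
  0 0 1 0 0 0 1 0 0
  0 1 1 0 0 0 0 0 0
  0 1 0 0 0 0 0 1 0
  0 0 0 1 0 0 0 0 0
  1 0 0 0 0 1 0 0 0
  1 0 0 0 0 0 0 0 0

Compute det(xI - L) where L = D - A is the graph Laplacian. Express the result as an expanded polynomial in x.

x^9 - 16x^8 + 105x^7 - 364x^6 + 715x^5 - 792x^4 + 462x^3 - 120x^2 + 9x

Reading degrees in the order [0, 1, 2, 3, 4, 5, 6, 7, 8] gives [2, 2, 2, 2, 2, 2, 1, 2, 1]; set D = diag(2, 2, 2, 2, 2, 2, 1, 2, 1) and form L = D - A. L has integer entries, so p(x) = det(xI - L) has integer coefficients. Expanding the determinant yields x^9 - 16x^8 + 105x^7 - 364x^6 + 715x^5 - 792x^4 + 462x^3 - 120x^2 + 9x. The coefficient of x^8 equals -trace(L) = -16, matching the sum of degrees.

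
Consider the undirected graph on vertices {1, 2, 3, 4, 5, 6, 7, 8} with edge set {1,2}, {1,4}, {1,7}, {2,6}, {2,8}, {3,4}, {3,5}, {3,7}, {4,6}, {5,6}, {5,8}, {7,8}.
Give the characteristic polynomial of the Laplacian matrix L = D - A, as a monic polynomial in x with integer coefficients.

Reading degrees in the order [1, 2, 3, 4, 5, 6, 7, 8] gives [3, 3, 3, 3, 3, 3, 3, 3]; set D = diag(3, 3, 3, 3, 3, 3, 3, 3) and form L = D - A. The eigenvalues of L are [0, 2, 2, 2, 4, 4, 4, 6]; the characteristic polynomial is the product of (x - lambda_i), which multiplies out to x^8 - 24x^7 + 240x^6 - 1296x^5 + 4080x^4 - 7488x^3 + 7424x^2 - 3072x. The coefficient of x^7 equals -trace(L) = -24, matching the sum of degrees. The largest eigenvalue, 6, is at most the vertex count 8.

x^8 - 24x^7 + 240x^6 - 1296x^5 + 4080x^4 - 7488x^3 + 7424x^2 - 3072x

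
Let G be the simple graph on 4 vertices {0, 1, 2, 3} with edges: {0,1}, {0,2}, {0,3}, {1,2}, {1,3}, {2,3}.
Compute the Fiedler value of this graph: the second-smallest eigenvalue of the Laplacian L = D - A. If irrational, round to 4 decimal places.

4

Reading degrees in the order [0, 1, 2, 3] gives [3, 3, 3, 3]; set D = diag(3, 3, 3, 3) and form L = D - A. Computing the eigenvalues of L and sorting gives [0, 4, 4, 4]. The Fiedler value lambda_2 = 4 is strictly positive, so the graph is connected. The eigenvalues sum to 12, which equals trace(L) = 2|E|. By the matrix-tree theorem the graph has (1/4) * product of the nonzero eigenvalues = 16 spanning trees.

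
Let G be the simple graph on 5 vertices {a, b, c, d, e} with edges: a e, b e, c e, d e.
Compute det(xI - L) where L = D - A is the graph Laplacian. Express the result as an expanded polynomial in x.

x^5 - 8x^4 + 18x^3 - 16x^2 + 5x

With the vertex order [a, b, c, d, e], the degrees are [1, 1, 1, 1, 4], giving D = diag(1, 1, 1, 1, 4) and L = D - A. Computing det(xI - L) by cofactor expansion (or equivalently via sum-over-permutations) gives x^5 - 8x^4 + 18x^3 - 16x^2 + 5x. The coefficient of x^4 equals -trace(L) = -8, matching the sum of degrees. The eigenvalues sum to 8, which equals trace(L) = 2|E|.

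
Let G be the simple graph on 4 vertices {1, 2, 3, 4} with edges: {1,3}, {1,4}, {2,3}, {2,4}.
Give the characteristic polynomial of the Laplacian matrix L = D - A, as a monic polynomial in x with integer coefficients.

With the vertex order [1, 2, 3, 4], the degrees are [2, 2, 2, 2], giving D = diag(2, 2, 2, 2) and L = D - A. Computing det(xI - L) by cofactor expansion (or equivalently via sum-over-permutations) gives x^4 - 8x^3 + 20x^2 - 16x. The coefficient of x^3 equals -trace(L) = -8, matching the sum of degrees. The largest eigenvalue, 4, is at most the vertex count 4. There is one zero in the spectrum, matching the 1 component.

x^4 - 8x^3 + 20x^2 - 16x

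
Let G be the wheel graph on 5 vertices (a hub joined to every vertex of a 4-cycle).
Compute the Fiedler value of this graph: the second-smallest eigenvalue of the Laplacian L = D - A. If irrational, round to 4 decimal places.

The graph has 5 vertices and degree multiset [4, 3, 3, 3, 3]; D is the diagonal matrix of degrees and L = D - A. The sorted Laplacian eigenvalues are [0, 3, 3, 5, 5]; the algebraic connectivity is the second entry, 3. The largest eigenvalue, 5, is at most the vertex count 5.

3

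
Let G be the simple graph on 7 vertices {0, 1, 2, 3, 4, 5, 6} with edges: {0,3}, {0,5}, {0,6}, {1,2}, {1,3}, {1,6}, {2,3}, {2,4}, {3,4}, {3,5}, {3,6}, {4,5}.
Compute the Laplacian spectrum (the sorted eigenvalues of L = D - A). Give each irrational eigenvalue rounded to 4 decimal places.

Each diagonal entry of L is the vertex degree and each off-diagonal entry is -1 where an edge is present, 0 otherwise; in the order [0, 1, 2, 3, 4, 5, 6] the diagonal is [3, 3, 3, 6, 3, 3, 3]. Since every row of L sums to 0, the all-ones vector is in the kernel and 0 is an eigenvalue. The single zero eigenvalue shows the graph is connected. The eigenvalues sum to 24, which equals trace(L) = 2|E|. By the matrix-tree theorem the graph has (1/7) * product of the nonzero eigenvalues = 320 spanning trees.

[0, 2, 2, 4, 4, 5, 7]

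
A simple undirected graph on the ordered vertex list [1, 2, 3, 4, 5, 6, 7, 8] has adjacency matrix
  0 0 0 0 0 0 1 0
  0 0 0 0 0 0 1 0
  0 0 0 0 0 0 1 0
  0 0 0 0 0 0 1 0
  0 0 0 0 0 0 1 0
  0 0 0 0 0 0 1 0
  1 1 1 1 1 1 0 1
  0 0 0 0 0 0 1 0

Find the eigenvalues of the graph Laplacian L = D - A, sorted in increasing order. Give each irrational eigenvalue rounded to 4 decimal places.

Reading degrees in the order [1, 2, 3, 4, 5, 6, 7, 8] gives [1, 1, 1, 1, 1, 1, 7, 1]; set D = diag(1, 1, 1, 1, 1, 1, 7, 1) and form L = D - A. Diagonalising L (or applying a numerical eigensolver to the 8x8 matrix) gives the spectrum above. The single zero eigenvalue shows the graph is connected.

[0, 1, 1, 1, 1, 1, 1, 8]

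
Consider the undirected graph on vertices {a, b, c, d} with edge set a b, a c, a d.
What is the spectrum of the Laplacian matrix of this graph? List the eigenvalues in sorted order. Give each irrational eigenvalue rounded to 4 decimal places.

Reading degrees in the order [a, b, c, d] gives [3, 1, 1, 1]; set D = diag(3, 1, 1, 1) and form L = D - A. L is symmetric positive semidefinite, so every eigenvalue is real and nonnegative. The single zero eigenvalue shows the graph is connected.

[0, 1, 1, 4]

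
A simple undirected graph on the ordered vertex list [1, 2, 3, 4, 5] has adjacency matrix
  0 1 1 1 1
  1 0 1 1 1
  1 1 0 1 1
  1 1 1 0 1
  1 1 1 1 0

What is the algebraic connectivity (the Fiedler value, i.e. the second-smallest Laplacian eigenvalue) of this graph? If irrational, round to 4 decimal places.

5

Each diagonal entry of L is the vertex degree and each off-diagonal entry is -1 where an edge is present, 0 otherwise; in the order [1, 2, 3, 4, 5] the diagonal is [4, 4, 4, 4, 4]. The sorted Laplacian eigenvalues are [0, 5, 5, 5, 5]; the algebraic connectivity is the second entry, 5. By the matrix-tree theorem the graph has (1/5) * product of the nonzero eigenvalues = 125 spanning trees. The eigenvalues sum to 20, which equals trace(L) = 2|E|.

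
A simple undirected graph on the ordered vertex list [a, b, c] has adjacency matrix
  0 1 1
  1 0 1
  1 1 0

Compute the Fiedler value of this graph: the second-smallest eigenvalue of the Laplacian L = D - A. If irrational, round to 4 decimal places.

Reading degrees in the order [a, b, c] gives [2, 2, 2]; set D = diag(2, 2, 2) and form L = D - A. The smallest Laplacian eigenvalue is always 0. The next one, lambda_2 = 3, measures how hard the graph is to disconnect: larger values mean better connectivity. The largest eigenvalue, 3, is at most the vertex count 3.

3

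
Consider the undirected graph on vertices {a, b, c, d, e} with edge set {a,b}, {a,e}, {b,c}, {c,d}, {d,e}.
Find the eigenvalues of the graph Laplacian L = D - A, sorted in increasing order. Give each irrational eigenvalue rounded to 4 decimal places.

With the vertex order [a, b, c, d, e], the degrees are [2, 2, 2, 2, 2], giving D = diag(2, 2, 2, 2, 2) and L = D - A. Diagonalising L (or applying a numerical eigensolver to the 5x5 matrix) gives the spectrum above. The largest eigenvalue, 3.6180, is at most the vertex count 5.

[0, 1.3820, 1.3820, 3.6180, 3.6180]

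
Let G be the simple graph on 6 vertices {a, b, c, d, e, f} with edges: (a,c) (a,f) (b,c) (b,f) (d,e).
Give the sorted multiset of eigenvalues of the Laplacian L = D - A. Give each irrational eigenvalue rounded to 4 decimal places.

Reading degrees in the order [a, b, c, d, e, f] gives [2, 2, 2, 1, 1, 2]; set D = diag(2, 2, 2, 1, 1, 2) and form L = D - A. The multiplicity of 0 as a Laplacian eigenvalue equals the number of connected components. The 2 zero eigenvalues correspond to the 2 connected components. The eigenvalues sum to 10, which equals trace(L) = 2|E|.

[0, 0, 2, 2, 2, 4]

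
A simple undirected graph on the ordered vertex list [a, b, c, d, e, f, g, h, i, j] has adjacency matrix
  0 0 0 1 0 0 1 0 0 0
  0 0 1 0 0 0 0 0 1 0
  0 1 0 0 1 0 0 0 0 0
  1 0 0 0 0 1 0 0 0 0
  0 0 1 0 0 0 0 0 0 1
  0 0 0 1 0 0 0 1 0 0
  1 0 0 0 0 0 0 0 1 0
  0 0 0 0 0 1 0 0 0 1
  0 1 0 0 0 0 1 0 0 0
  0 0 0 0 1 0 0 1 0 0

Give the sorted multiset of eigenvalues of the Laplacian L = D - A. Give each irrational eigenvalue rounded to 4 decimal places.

[0, 0.3820, 0.3820, 1.3820, 1.3820, 2.6180, 2.6180, 3.6180, 3.6180, 4]

Each diagonal entry of L is the vertex degree and each off-diagonal entry is -1 where an edge is present, 0 otherwise; in the order [a, b, c, d, e, f, g, h, i, j] the diagonal is [2, 2, 2, 2, 2, 2, 2, 2, 2, 2]. L is symmetric positive semidefinite, so every eigenvalue is real and nonnegative. There is one zero in the spectrum, matching the 1 component. The largest eigenvalue, 4, is at most the vertex count 10.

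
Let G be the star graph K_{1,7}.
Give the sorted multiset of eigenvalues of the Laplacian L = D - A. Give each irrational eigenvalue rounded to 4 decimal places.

The graph has 8 vertices and degree multiset [7, 1, 1, 1, 1, 1, 1, 1]; D is the diagonal matrix of degrees and L = D - A. The multiplicity of 0 as a Laplacian eigenvalue equals the number of connected components.

[0, 1, 1, 1, 1, 1, 1, 8]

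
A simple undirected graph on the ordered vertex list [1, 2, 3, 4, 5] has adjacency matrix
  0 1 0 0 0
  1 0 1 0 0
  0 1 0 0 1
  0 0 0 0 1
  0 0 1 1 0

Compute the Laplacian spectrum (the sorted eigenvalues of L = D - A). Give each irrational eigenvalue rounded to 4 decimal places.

[0, 0.3820, 1.3820, 2.6180, 3.6180]

With the vertex order [1, 2, 3, 4, 5], the degrees are [1, 2, 2, 1, 2], giving D = diag(1, 2, 2, 1, 2) and L = D - A. The multiplicity of 0 as a Laplacian eigenvalue equals the number of connected components. The eigenvalues sum to 8, which equals trace(L) = 2|E|.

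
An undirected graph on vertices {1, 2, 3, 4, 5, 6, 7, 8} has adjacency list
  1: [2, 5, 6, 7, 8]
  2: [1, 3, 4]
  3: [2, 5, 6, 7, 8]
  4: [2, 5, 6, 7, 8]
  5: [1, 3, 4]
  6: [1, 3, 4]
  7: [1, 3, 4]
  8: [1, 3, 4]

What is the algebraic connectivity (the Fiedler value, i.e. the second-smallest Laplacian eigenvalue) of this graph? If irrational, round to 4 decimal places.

Each diagonal entry of L is the vertex degree and each off-diagonal entry is -1 where an edge is present, 0 otherwise; in the order [1, 2, 3, 4, 5, 6, 7, 8] the diagonal is [5, 3, 5, 5, 3, 3, 3, 3]. The smallest Laplacian eigenvalue is always 0. The next one, lambda_2 = 3, measures how hard the graph is to disconnect: larger values mean better connectivity. There is one zero in the spectrum, matching the 1 component.

3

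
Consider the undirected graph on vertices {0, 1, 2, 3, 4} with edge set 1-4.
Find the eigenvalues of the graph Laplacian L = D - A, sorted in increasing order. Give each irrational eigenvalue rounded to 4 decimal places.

Each diagonal entry of L is the vertex degree and each off-diagonal entry is -1 where an edge is present, 0 otherwise; in the order [0, 1, 2, 3, 4] the diagonal is [0, 1, 0, 0, 1]. Diagonalising L (or applying a numerical eigensolver to the 5x5 matrix) gives the spectrum above. The 4 zero eigenvalues correspond to the 4 connected components. The largest eigenvalue, 2, is at most the vertex count 5. There are 4 zeros in the spectrum, matching the 4 components.

[0, 0, 0, 0, 2]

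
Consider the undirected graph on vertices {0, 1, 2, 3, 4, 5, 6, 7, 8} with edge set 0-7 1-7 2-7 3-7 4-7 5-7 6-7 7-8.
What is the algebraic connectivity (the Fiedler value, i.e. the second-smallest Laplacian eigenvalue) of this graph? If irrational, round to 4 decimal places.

With the vertex order [0, 1, 2, 3, 4, 5, 6, 7, 8], the degrees are [1, 1, 1, 1, 1, 1, 1, 8, 1], giving D = diag(1, 1, 1, 1, 1, 1, 1, 8, 1) and L = D - A. Computing the eigenvalues of L and sorting gives [0, 1, 1, 1, 1, 1, 1, 1, 9]. The Fiedler value lambda_2 = 1 is strictly positive, so the graph is connected. The largest eigenvalue, 9, is at most the vertex count 9. There is one zero in the spectrum, matching the 1 component.

1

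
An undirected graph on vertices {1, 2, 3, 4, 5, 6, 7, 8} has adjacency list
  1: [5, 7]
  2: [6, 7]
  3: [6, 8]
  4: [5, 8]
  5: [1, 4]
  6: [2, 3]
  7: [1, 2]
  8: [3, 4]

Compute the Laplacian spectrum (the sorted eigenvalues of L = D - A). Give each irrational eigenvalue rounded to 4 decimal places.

[0, 0.5858, 0.5858, 2, 2, 3.4142, 3.4142, 4]

Each diagonal entry of L is the vertex degree and each off-diagonal entry is -1 where an edge is present, 0 otherwise; in the order [1, 2, 3, 4, 5, 6, 7, 8] the diagonal is [2, 2, 2, 2, 2, 2, 2, 2]. Diagonalising L (or applying a numerical eigensolver to the 8x8 matrix) gives the spectrum above. The single zero eigenvalue shows the graph is connected. The largest eigenvalue, 4, is at most the vertex count 8.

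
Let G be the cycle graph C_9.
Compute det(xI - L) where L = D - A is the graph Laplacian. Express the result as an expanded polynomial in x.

x^9 - 18x^8 + 135x^7 - 546x^6 + 1287x^5 - 1782x^4 + 1386x^3 - 540x^2 + 81x

The graph has 9 vertices and degree multiset [2, 2, 2, 2, 2, 2, 2, 2, 2]; D is the diagonal matrix of degrees and L = D - A. L has integer entries, so p(x) = det(xI - L) has integer coefficients. Expanding the determinant yields x^9 - 18x^8 + 135x^7 - 546x^6 + 1287x^5 - 1782x^4 + 1386x^3 - 540x^2 + 81x. The coefficient of x^8 equals -trace(L) = -18, matching the sum of degrees.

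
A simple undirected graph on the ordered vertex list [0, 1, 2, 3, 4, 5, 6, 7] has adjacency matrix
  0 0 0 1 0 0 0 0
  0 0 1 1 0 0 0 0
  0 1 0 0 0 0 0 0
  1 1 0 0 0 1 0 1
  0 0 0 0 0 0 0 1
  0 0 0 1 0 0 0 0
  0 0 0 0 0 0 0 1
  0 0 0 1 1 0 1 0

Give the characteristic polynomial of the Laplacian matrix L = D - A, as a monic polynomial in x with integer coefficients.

x^8 - 14x^7 + 74x^6 - 190x^5 + 255x^4 - 180x^3 + 62x^2 - 8x

With the vertex order [0, 1, 2, 3, 4, 5, 6, 7], the degrees are [1, 2, 1, 4, 1, 1, 1, 3], giving D = diag(1, 2, 1, 4, 1, 1, 1, 3) and L = D - A. Computing det(xI - L) by cofactor expansion (or equivalently via sum-over-permutations) gives x^8 - 14x^7 + 74x^6 - 190x^5 + 255x^4 - 180x^3 + 62x^2 - 8x. The constant term is 0 because L is singular (the all-ones vector lies in its kernel). By the matrix-tree theorem the graph has (1/8) * product of the nonzero eigenvalues = 1 spanning tree. The eigenvalues sum to 14, which equals trace(L) = 2|E|.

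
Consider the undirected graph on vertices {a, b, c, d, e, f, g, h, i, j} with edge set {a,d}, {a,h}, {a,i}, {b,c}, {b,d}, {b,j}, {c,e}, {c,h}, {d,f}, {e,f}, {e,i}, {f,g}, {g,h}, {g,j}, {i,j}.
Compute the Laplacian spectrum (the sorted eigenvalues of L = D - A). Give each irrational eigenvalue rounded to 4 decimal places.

Reading degrees in the order [a, b, c, d, e, f, g, h, i, j] gives [3, 3, 3, 3, 3, 3, 3, 3, 3, 3]; set D = diag(3, 3, 3, 3, 3, 3, 3, 3, 3, 3) and form L = D - A. L is symmetric positive semidefinite, so every eigenvalue is real and nonnegative. The single zero eigenvalue shows the graph is connected.

[0, 2, 2, 2, 2, 2, 5, 5, 5, 5]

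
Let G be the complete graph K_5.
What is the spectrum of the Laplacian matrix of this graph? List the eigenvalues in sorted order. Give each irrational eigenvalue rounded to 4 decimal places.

[0, 5, 5, 5, 5]

The graph has 5 vertices and degree multiset [4, 4, 4, 4, 4]; D is the diagonal matrix of degrees and L = D - A. Since every row of L sums to 0, the all-ones vector is in the kernel and 0 is an eigenvalue.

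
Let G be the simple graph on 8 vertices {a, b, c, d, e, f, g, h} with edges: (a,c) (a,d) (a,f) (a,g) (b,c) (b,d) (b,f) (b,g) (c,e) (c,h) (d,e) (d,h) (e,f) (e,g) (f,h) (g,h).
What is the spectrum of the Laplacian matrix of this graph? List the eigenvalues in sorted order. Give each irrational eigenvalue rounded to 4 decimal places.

[0, 4, 4, 4, 4, 4, 4, 8]

Reading degrees in the order [a, b, c, d, e, f, g, h] gives [4, 4, 4, 4, 4, 4, 4, 4]; set D = diag(4, 4, 4, 4, 4, 4, 4, 4) and form L = D - A. Diagonalising L (or applying a numerical eigensolver to the 8x8 matrix) gives the spectrum above. The single zero eigenvalue shows the graph is connected. The largest eigenvalue, 8, is at most the vertex count 8. By the matrix-tree theorem the graph has (1/8) * product of the nonzero eigenvalues = 4096 spanning trees.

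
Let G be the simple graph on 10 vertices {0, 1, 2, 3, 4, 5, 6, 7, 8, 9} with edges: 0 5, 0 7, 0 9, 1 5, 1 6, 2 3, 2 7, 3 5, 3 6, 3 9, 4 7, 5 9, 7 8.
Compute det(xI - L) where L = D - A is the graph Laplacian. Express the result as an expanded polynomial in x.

Reading degrees in the order [0, 1, 2, 3, 4, 5, 6, 7, 8, 9] gives [3, 2, 2, 4, 1, 4, 2, 4, 1, 3]; set D = diag(3, 2, 2, 4, 1, 4, 2, 4, 1, 3) and form L = D - A. Computing det(xI - L) by cofactor expansion (or equivalently via sum-over-permutations) gives x^10 - 26x^9 + 285x^8 - 1718x^7 + 6235x^6 - 14030x^5 + 19428x^4 - 15824x^3 + 6789x^2 - 1140x. Since p(0) = det(-L) = 0, x divides p(x). The largest eigenvalue, 5.7314, is at most the vertex count 10.

x^10 - 26x^9 + 285x^8 - 1718x^7 + 6235x^6 - 14030x^5 + 19428x^4 - 15824x^3 + 6789x^2 - 1140x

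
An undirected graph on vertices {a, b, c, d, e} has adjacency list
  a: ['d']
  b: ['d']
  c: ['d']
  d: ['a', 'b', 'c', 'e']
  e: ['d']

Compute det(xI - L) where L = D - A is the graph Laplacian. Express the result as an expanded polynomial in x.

Each diagonal entry of L is the vertex degree and each off-diagonal entry is -1 where an edge is present, 0 otherwise; in the order [a, b, c, d, e] the diagonal is [1, 1, 1, 4, 1]. L has integer entries, so p(x) = det(xI - L) has integer coefficients. Expanding the determinant yields x^5 - 8x^4 + 18x^3 - 16x^2 + 5x. The coefficient of x^4 equals -trace(L) = -8, matching the sum of degrees. There is one zero in the spectrum, matching the 1 component. By the matrix-tree theorem the graph has (1/5) * product of the nonzero eigenvalues = 1 spanning tree.

x^5 - 8x^4 + 18x^3 - 16x^2 + 5x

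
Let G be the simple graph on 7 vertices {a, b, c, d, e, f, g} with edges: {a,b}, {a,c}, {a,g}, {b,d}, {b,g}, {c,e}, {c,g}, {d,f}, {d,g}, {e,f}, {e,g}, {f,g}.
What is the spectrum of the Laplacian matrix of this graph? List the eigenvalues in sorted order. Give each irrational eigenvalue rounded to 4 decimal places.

[0, 2, 2, 4, 4, 5, 7]

Reading degrees in the order [a, b, c, d, e, f, g] gives [3, 3, 3, 3, 3, 3, 6]; set D = diag(3, 3, 3, 3, 3, 3, 6) and form L = D - A. Since every row of L sums to 0, the all-ones vector is in the kernel and 0 is an eigenvalue.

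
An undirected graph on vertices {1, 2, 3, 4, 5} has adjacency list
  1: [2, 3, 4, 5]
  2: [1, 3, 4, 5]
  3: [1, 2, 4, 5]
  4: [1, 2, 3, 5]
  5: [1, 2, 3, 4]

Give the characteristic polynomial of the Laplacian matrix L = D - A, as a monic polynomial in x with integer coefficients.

Reading degrees in the order [1, 2, 3, 4, 5] gives [4, 4, 4, 4, 4]; set D = diag(4, 4, 4, 4, 4) and form L = D - A. The eigenvalues of L are [0, 5, 5, 5, 5]; the characteristic polynomial is the product of (x - lambda_i), which multiplies out to x^5 - 20x^4 + 150x^3 - 500x^2 + 625x. The coefficient of x^4 equals -trace(L) = -20, matching the sum of degrees.

x^5 - 20x^4 + 150x^3 - 500x^2 + 625x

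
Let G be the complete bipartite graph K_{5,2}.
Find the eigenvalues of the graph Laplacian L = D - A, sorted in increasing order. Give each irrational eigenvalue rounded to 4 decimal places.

[0, 2, 2, 2, 2, 5, 7]

The graph has 7 vertices and degree multiset [5, 5, 2, 2, 2, 2, 2]; D is the diagonal matrix of degrees and L = D - A. Since every row of L sums to 0, the all-ones vector is in the kernel and 0 is an eigenvalue. By the matrix-tree theorem the graph has (1/7) * product of the nonzero eigenvalues = 80 spanning trees. There is one zero in the spectrum, matching the 1 component.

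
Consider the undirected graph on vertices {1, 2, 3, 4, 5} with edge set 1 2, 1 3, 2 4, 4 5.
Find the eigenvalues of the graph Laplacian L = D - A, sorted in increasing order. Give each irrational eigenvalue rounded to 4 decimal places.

Each diagonal entry of L is the vertex degree and each off-diagonal entry is -1 where an edge is present, 0 otherwise; in the order [1, 2, 3, 4, 5] the diagonal is [2, 2, 1, 2, 1]. L is symmetric positive semidefinite, so every eigenvalue is real and nonnegative. The largest eigenvalue, 3.6180, is at most the vertex count 5.

[0, 0.3820, 1.3820, 2.6180, 3.6180]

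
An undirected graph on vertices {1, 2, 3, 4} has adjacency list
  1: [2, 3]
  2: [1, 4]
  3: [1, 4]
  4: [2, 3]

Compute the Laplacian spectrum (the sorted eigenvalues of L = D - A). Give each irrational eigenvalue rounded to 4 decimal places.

[0, 2, 2, 4]

With the vertex order [1, 2, 3, 4], the degrees are [2, 2, 2, 2], giving D = diag(2, 2, 2, 2) and L = D - A. Diagonalising L (or applying a numerical eigensolver to the 4x4 matrix) gives the spectrum above. There is one zero in the spectrum, matching the 1 component.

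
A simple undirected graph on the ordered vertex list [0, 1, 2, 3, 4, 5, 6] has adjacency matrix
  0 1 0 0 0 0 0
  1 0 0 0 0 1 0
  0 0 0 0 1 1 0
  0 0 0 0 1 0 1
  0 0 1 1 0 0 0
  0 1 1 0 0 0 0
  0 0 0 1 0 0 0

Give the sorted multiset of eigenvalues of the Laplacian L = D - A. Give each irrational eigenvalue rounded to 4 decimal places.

[0, 0.1981, 0.7530, 1.5550, 2.4450, 3.2470, 3.8019]

Each diagonal entry of L is the vertex degree and each off-diagonal entry is -1 where an edge is present, 0 otherwise; in the order [0, 1, 2, 3, 4, 5, 6] the diagonal is [1, 2, 2, 2, 2, 2, 1]. Diagonalising L (or applying a numerical eigensolver to the 7x7 matrix) gives the spectrum above. The single zero eigenvalue shows the graph is connected. The largest eigenvalue, 3.8019, is at most the vertex count 7.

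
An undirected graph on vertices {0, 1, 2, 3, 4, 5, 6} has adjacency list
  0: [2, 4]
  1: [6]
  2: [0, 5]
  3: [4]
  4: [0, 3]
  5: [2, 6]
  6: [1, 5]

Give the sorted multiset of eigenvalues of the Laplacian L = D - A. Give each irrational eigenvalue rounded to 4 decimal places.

[0, 0.1981, 0.7530, 1.5550, 2.4450, 3.2470, 3.8019]

Reading degrees in the order [0, 1, 2, 3, 4, 5, 6] gives [2, 1, 2, 1, 2, 2, 2]; set D = diag(2, 1, 2, 1, 2, 2, 2) and form L = D - A. Diagonalising L (or applying a numerical eigensolver to the 7x7 matrix) gives the spectrum above. There is one zero in the spectrum, matching the 1 component. The eigenvalues sum to 12, which equals trace(L) = 2|E|.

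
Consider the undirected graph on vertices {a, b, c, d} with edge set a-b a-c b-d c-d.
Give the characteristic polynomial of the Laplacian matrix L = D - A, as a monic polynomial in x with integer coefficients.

Reading degrees in the order [a, b, c, d] gives [2, 2, 2, 2]; set D = diag(2, 2, 2, 2) and form L = D - A. Computing det(xI - L) by cofactor expansion (or equivalently via sum-over-permutations) gives x^4 - 8x^3 + 20x^2 - 16x. The constant term is 0 because L is singular (the all-ones vector lies in its kernel). The largest eigenvalue, 4, is at most the vertex count 4.

x^4 - 8x^3 + 20x^2 - 16x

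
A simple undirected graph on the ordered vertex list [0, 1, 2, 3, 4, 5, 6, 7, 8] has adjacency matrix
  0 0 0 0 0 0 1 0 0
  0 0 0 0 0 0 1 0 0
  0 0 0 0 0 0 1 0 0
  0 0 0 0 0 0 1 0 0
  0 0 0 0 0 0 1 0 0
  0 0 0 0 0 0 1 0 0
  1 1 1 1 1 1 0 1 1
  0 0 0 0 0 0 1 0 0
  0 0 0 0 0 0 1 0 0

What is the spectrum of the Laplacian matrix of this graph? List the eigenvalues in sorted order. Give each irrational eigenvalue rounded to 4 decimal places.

Reading degrees in the order [0, 1, 2, 3, 4, 5, 6, 7, 8] gives [1, 1, 1, 1, 1, 1, 8, 1, 1]; set D = diag(1, 1, 1, 1, 1, 1, 8, 1, 1) and form L = D - A. Since every row of L sums to 0, the all-ones vector is in the kernel and 0 is an eigenvalue. The single zero eigenvalue shows the graph is connected. The eigenvalues sum to 16, which equals trace(L) = 2|E|.

[0, 1, 1, 1, 1, 1, 1, 1, 9]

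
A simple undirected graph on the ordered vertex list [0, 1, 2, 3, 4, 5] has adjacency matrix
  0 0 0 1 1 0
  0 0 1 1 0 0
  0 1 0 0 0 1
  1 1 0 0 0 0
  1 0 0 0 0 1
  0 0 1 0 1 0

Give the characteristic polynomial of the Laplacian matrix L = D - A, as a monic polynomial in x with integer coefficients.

Each diagonal entry of L is the vertex degree and each off-diagonal entry is -1 where an edge is present, 0 otherwise; in the order [0, 1, 2, 3, 4, 5] the diagonal is [2, 2, 2, 2, 2, 2]. The eigenvalues of L are [0, 1, 1, 3, 3, 4]; the characteristic polynomial is the product of (x - lambda_i), which multiplies out to x^6 - 12x^5 + 54x^4 - 112x^3 + 105x^2 - 36x. The constant term is 0 because L is singular (the all-ones vector lies in its kernel). There is one zero in the spectrum, matching the 1 component. By the matrix-tree theorem the graph has (1/6) * product of the nonzero eigenvalues = 6 spanning trees.

x^6 - 12x^5 + 54x^4 - 112x^3 + 105x^2 - 36x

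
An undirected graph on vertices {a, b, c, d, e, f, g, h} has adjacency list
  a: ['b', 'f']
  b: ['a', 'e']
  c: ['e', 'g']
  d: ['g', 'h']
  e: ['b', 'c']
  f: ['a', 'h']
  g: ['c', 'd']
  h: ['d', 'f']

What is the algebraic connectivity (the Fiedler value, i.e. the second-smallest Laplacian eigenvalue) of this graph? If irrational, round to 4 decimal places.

Each diagonal entry of L is the vertex degree and each off-diagonal entry is -1 where an edge is present, 0 otherwise; in the order [a, b, c, d, e, f, g, h] the diagonal is [2, 2, 2, 2, 2, 2, 2, 2]. Computing the eigenvalues of L and sorting gives [0, 0.5858, 0.5858, 2, 2, 3.4142, 3.4142, 4]. The Fiedler value lambda_2 = 0.5858 is strictly positive, so the graph is connected. The largest eigenvalue, 4, is at most the vertex count 8. By the matrix-tree theorem the graph has (1/8) * product of the nonzero eigenvalues = 8 spanning trees.

0.5858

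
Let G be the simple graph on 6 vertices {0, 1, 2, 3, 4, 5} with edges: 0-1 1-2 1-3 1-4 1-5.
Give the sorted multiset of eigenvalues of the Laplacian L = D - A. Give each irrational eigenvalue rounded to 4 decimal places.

[0, 1, 1, 1, 1, 6]

Reading degrees in the order [0, 1, 2, 3, 4, 5] gives [1, 5, 1, 1, 1, 1]; set D = diag(1, 5, 1, 1, 1, 1) and form L = D - A. Diagonalising L (or applying a numerical eigensolver to the 6x6 matrix) gives the spectrum above. The eigenvalues sum to 10, which equals trace(L) = 2|E|.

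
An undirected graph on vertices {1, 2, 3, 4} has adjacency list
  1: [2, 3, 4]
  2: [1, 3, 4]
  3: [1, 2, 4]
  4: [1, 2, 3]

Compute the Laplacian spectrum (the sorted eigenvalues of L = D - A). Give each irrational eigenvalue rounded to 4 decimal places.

[0, 4, 4, 4]

With the vertex order [1, 2, 3, 4], the degrees are [3, 3, 3, 3], giving D = diag(3, 3, 3, 3) and L = D - A. Since every row of L sums to 0, the all-ones vector is in the kernel and 0 is an eigenvalue. The eigenvalues sum to 12, which equals trace(L) = 2|E|. By the matrix-tree theorem the graph has (1/4) * product of the nonzero eigenvalues = 16 spanning trees.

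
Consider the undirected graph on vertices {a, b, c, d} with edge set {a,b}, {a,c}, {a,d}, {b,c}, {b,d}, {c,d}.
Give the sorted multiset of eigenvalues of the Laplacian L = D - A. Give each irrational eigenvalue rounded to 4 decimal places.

With the vertex order [a, b, c, d], the degrees are [3, 3, 3, 3], giving D = diag(3, 3, 3, 3) and L = D - A. L is symmetric positive semidefinite, so every eigenvalue is real and nonnegative. The largest eigenvalue, 4, is at most the vertex count 4.

[0, 4, 4, 4]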